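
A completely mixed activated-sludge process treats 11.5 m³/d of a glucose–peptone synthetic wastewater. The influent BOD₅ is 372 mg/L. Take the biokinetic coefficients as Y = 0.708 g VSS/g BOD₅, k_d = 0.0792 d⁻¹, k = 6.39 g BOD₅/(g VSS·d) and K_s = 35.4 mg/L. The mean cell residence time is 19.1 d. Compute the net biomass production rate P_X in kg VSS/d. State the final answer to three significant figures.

From the Monod/SRT balance for a CMAS, S = K_s·(1+k_d θ_c)/[θ_c·(Y k − k_d) − 1] = 35.4 × (1 + 0.0792 × 19.1) / [19.1 × (0.708 × 6.39 − 0.0792) − 1] = 88.95 / 83.90 = 1.060 mg/L.
The observed yield is Y_obs = Y/(1 + k_d·θ_c) = 0.708 / (1 + 0.0792 × 19.1) = 0.708 / 2.513 = 0.2818 g VSS per g BOD₅ removed.
Substrate removed = Q·(S₀ − S) = 11.5 m³/d × (372 − 1.06) g/m³ = 4.27×10^3 g/d = 4.266 kg/d.
Net biomass production P_X = Y_obs × Q·(S₀ − S) = 0.2818 × 4.266 = 1.202 kg VSS/d.

P_X ≈ 1.20 kg VSS/d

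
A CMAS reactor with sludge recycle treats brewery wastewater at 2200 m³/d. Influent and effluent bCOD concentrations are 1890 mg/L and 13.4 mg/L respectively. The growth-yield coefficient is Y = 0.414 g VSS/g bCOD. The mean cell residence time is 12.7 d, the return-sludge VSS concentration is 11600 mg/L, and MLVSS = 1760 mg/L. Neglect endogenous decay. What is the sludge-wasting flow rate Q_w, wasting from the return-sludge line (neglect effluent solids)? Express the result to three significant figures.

Q_w ≈ 147 m³/d

Biomass mass balance (decay neglected): V·X = Y·Q·(S₀ − S)·θ_c, so V = 0.414 × 2200 × (1890 − 13.4) × 12.7 / 1760 = 12333 m³.
θ_c = V·X/(Q_w·X_r) when wasting from the recycle, so Q_w = V·X/(θ_c·X_r) = 12333 × 1760 / (12.7 × 11600) = 147.3 m³/d.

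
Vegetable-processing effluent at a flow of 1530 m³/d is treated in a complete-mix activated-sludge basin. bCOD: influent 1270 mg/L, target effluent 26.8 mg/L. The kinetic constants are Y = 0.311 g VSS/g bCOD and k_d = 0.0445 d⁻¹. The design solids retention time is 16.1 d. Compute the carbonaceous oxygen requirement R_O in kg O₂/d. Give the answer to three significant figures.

R_O ≈ 1410 kg O₂/d

Observed yield with endogenous decay: Y_obs = Y / (1 + k_d·θ_c) = 0.311 / (1 + 0.0445 × 16.1) = 0.311 / 1.716 = 0.1812 g VSS/g bCOD.
Mass of bCOD removed per day: Q(S₀ − S) = 1530 × 1243 g/m³ = 1902 kg/d.
Biomass synthesised: P_X = Y_obs × 1902 = 344.6 kg VSS/d.
R_O = Q·(S₀ − S) − 1.42·P_X = 1902 − 1.42 × 344.6 = 1413 kg O₂/d.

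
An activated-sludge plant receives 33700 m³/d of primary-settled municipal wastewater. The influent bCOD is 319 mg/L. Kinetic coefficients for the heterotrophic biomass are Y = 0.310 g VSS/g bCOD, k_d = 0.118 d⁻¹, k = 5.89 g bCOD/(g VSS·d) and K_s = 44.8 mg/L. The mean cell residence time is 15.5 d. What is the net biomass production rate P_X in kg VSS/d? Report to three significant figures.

For a completely mixed reactor with recycle the Lawrence–McCarty relation gives S = K_s·(1 + k_d·θ_c) / [θ_c·(Y·k − k_d) − 1] = 44.8 × (1 + 0.118 × 15.5) / [15.5 × (0.310 × 5.89 − 0.118) − 1] = 126.7 / 25.47 = 4.976 mg/L.
Correct the yield for decay: Y_obs = Y/(1 + k_d θ_c) = 0.310 / (1 + 0.118 × 15.5) = 0.310 / 2.829 = 0.1096.
ΔS = 319 − 4.98 = 314.0 mg/L, so the substrate removal rate is 33700 × 314.0/1000 = 10582 kg bCOD/d.
Biomass produced: P_X = Y_obs·Q·ΔS = 0.1096 × 10582 ≈ 1160 kg VSS/d.

P_X ≈ 1160 kg VSS/d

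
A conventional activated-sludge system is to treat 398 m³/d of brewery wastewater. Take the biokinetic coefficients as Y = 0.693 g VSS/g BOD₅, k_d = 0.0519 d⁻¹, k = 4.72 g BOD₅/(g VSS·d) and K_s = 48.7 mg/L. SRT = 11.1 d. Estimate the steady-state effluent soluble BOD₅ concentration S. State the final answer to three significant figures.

S ≈ 2.21 mg/L

Effluent substrate depends only on kinetics and SRT: S = K_s(1 + k_d θ_c) / [θ_c(Yk − k_d) − 1] = 48.7 × (1 + 0.0519 × 11.1) / [11.1 × (0.693 × 4.72 − 0.0519) − 1] = 76.76 / 34.73 = 2.210 mg/L.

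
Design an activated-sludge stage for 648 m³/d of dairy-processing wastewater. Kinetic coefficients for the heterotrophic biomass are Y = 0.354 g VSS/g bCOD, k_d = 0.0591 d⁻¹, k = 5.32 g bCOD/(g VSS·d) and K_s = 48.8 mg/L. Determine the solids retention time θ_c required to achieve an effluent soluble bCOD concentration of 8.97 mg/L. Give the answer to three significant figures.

Specific growth rate at S = 8.97 mg/L: μ = YkS/(K_s+S) = 0.354·5.32·8.97/(48.8+8.97) = 0.2924 d⁻¹.
1/θ_c = 0.2924 − 0.0591 = 0.2333 d⁻¹, so θ_c = 4.286 d.

θ_c ≈ 4.29 d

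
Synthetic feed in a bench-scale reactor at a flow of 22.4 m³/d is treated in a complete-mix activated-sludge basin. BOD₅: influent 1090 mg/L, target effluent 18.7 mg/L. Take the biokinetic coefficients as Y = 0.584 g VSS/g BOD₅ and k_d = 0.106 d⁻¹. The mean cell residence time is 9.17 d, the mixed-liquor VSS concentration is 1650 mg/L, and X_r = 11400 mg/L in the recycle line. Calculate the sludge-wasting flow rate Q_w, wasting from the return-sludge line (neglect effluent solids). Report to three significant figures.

Steady-state biomass mass balance: V·X·(1 + k_d·θ_c) = Y·Q·(S₀ − S)·θ_c, so V = 0.584 × 22.4 × (1090 − 18.7) × 9.17 / [1650 × (1 + 0.106 × 9.17)] = 1.29×10^5 / 3254 = 39.50 m³.
θ_c = V·X/(Q_w·X_r) when wasting from the recycle, so Q_w = V·X/(θ_c·X_r) = 39.50 × 1650 / (9.17 × 11400) = 0.6234 m³/d.

Q_w ≈ 0.623 m³/d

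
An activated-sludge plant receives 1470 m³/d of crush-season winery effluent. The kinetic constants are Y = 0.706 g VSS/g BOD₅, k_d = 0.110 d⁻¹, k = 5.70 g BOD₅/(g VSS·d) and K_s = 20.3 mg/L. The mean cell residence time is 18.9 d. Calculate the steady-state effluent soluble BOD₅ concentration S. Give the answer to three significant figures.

S ≈ 0.856 mg/L

Effluent substrate depends only on kinetics and SRT: S = K_s(1 + k_d θ_c) / [θ_c(Yk − k_d) − 1] = 20.3 × (1 + 0.110 × 18.9) / [18.9 × (0.706 × 5.70 − 0.110) − 1] = 62.50 / 72.98 = 0.8565 mg/L.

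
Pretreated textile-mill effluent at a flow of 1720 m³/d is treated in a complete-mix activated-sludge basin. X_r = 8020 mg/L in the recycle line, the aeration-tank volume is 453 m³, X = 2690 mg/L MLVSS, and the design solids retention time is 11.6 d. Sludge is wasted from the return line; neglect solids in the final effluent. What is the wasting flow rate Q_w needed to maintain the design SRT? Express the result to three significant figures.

Q_w = (V·X)/(θ_c X_r) = 453.0 × 2690 / (11.6 × 8020) = 13.10 m³/d.

Q_w ≈ 13.1 m³/d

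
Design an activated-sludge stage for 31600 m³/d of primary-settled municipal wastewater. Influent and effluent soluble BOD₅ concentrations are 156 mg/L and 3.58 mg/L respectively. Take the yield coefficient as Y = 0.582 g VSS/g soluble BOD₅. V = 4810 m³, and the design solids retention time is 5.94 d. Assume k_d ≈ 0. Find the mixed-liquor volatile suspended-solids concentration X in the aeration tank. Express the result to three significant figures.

X ≈ 3460 mg/L

From V·X = Y·Q·(S₀ − S)·θ_c (decay neglected): X = 0.582 × 31600 × (156 − 3.58) × 5.94 / 4810 = 3462 mg/L.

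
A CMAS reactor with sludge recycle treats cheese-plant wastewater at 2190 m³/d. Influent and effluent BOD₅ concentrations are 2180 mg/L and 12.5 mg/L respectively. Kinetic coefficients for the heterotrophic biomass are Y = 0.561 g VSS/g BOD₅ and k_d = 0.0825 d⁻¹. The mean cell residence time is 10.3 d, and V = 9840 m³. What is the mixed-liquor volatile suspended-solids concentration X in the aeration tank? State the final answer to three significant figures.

X ≈ 1510 mg/L

X = Y·Q·ΔS·θ_c / [V·(1 + k_d θ_c)] = 0.561 × 2190 × (2180 − 12.5) × 10.3 / [9840 × (1 + 0.0825 × 10.3)] = 1507 mg/L.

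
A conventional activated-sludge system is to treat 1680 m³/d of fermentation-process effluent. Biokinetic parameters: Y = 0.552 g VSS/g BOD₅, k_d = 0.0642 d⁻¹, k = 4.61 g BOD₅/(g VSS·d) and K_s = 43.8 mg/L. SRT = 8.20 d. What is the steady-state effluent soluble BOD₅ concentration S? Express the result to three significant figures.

S ≈ 3.46 mg/L

From the Monod/SRT balance for a CMAS, S = K_s·(1+k_d θ_c)/[θ_c·(Y k − k_d) − 1] = 43.8 × (1 + 0.0642 × 8.20) / [8.20 × (0.552 × 4.61 − 0.0642) − 1] = 66.86 / 19.34 = 3.457 mg/L.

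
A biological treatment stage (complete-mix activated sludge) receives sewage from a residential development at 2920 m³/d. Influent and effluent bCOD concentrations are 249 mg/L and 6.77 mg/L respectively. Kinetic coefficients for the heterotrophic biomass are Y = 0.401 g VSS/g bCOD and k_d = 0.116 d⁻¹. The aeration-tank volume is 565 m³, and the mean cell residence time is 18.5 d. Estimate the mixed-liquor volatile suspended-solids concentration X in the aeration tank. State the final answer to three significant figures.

X ≈ 2950 mg/L

X = Y·Q·ΔS·θ_c / [V·(1 + k_d θ_c)] = 0.401 × 2920 × (249 − 6.77) × 18.5 / [565 × (1 + 0.116 × 18.5)] = 2952 mg/L.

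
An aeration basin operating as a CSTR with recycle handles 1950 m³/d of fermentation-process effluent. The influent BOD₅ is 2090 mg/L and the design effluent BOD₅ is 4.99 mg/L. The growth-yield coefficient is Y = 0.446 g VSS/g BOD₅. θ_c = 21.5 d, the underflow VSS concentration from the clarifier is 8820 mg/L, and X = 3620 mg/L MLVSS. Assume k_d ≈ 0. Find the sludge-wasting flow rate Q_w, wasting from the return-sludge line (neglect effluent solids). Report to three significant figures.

Q_w ≈ 206 m³/d

V·X = Y·Q·ΔS·θ_c gives V = 0.446 × 1950 × (2090 − 4.99) × 21.5 / 3620 = 10770 m³.
Q_w = (V·X)/(θ_c X_r) = 10770 × 3620 / (21.5 × 8820) = 205.6 m³/d.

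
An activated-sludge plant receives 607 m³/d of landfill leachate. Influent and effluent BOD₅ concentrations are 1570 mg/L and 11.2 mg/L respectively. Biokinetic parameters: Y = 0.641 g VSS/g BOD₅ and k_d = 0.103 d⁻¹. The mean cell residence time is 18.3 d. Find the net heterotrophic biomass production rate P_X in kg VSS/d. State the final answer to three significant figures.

Observed yield with endogenous decay: Y_obs = Y / (1 + k_d·θ_c) = 0.641 / (1 + 0.103 × 18.3) = 0.641 / 2.885 = 0.2222 g VSS/g BOD₅.
Mass of BOD₅ removed per day: Q(S₀ − S) = 607 × 1559 g/m³ = 946.2 kg/d.
So the net sludge growth is P_X = 0.2222 × 946.2 = 210.2 kg VSS/d.

P_X ≈ 210 kg VSS/d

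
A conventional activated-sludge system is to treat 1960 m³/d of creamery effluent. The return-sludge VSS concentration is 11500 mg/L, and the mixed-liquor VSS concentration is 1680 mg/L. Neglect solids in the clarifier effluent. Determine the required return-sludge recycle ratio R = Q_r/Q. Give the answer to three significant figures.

Solids balance on the clarifier gives (1+R)X = R·X_r, so R = X/(X_r − X) = 1680 / (11500 − 1680) = 0.1711.

R ≈ 0.171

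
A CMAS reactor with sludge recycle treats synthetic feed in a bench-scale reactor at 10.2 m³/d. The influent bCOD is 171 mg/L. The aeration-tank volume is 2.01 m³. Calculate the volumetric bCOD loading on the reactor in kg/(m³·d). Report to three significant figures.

Volumetric loading L_v = Q·S₀ / V = 10.2 × 171 g/m³ / 2.010 m³ = 867.8 g/(m³·d) = 0.8678 kg bCOD/(m³·d).

L_v ≈ 0.868 kg bCOD/(m³·d)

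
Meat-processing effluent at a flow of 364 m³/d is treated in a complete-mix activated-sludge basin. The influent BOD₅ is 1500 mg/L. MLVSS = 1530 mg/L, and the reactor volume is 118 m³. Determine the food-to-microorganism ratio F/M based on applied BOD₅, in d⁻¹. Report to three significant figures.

F/M = Q·S₀ / (V·X) = 364 × 1500 / (118.0 × 1530) = 3.024 g BOD₅·(g VSS·d)⁻¹.

F/M ≈ 3.02 d⁻¹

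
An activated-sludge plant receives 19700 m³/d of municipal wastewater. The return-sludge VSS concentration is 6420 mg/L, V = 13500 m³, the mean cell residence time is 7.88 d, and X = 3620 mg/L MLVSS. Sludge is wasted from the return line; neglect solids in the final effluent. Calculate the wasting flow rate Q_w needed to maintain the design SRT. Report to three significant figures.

θ_c = V·X/(Q_w·X_r) when wasting from the recycle, so Q_w = V·X/(θ_c·X_r) = 13500 × 3620 / (7.88 × 6420) = 966.0 m³/d.

Q_w ≈ 966 m³/d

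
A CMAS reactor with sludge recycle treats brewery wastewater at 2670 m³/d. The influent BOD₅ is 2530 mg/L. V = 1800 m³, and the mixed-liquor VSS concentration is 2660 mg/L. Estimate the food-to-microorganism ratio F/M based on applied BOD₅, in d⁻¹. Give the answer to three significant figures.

F/M = Q·S₀ / (V·X) = 2670 × 2530 / (1800 × 2660) = 1.411 g BOD₅·(g VSS·d)⁻¹.

F/M ≈ 1.41 d⁻¹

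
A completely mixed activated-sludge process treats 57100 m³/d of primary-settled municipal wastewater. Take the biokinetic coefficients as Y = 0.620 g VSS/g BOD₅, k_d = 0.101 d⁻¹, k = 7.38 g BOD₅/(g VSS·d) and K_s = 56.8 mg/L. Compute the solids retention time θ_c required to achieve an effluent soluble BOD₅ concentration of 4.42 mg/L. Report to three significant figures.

θ_c ≈ 4.36 d

From 1/θ_c = Y·k·S/(K_s + S) − k_d: Y·k·S/(K_s+S) = 0.620 × 7.38 × 4.42 / (56.8 + 4.42) = 0.3304 d⁻¹.
1/θ_c = 0.3304 − 0.101 = 0.2294 d⁻¹, so θ_c = 4.360 d.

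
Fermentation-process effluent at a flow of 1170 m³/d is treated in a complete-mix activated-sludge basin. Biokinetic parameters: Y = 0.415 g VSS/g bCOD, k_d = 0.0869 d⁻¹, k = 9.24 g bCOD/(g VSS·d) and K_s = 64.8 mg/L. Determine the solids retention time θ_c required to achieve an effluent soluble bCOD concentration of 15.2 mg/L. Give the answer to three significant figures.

From 1/θ_c = Y·k·S/(K_s + S) − k_d: Y·k·S/(K_s+S) = 0.415 × 9.24 × 15.2 / (64.8 + 15.2) = 0.7286 d⁻¹.
θ_c = 1/(μ − k_d) = 1/(0.7286 − 0.0869) = 1/0.6417 = 1.558 d.

θ_c ≈ 1.56 d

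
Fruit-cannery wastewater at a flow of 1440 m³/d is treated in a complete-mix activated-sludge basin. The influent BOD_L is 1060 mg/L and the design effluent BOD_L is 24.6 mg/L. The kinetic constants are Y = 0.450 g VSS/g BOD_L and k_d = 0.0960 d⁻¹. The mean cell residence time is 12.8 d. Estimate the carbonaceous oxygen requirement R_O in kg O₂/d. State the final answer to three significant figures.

R_O ≈ 1060 kg O₂/d

Y_obs = Y / (1 + k_d θ_c) = 0.450 / (1 + 0.0960 × 12.8) = 0.450 / 2.229 = 0.2019.
Q·(S₀ − S) = 1440 × (1060 − 24.6) × 10⁻³ = 1491 kg/d removed.
P_X = Y_obs·Q·(S₀ − S) = 0.2019 × 1491 = 301.0 kg VSS/d.
R_O = Q·(S₀ − S) − 1.42·P_X = 1491 − 1.42 × 301.0 = 1064 kg O₂/d.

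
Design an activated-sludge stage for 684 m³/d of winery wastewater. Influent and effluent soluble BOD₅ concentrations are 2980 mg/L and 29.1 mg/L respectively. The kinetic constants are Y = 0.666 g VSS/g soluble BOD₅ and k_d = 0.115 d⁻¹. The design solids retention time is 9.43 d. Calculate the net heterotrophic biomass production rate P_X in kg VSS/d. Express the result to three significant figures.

The observed yield is Y_obs = Y/(1 + k_d·θ_c) = 0.666 / (1 + 0.115 × 9.43) = 0.666 / 2.084 = 0.3195 g VSS per g soluble BOD₅ removed.
ΔS = 2980 − 29.1 = 2951 mg/L, so the substrate removal rate is 684 × 2951/1000 = 2018 kg soluble BOD₅/d.
Net biomass production P_X = Y_obs × Q·(S₀ − S) = 0.3195 × 2018 = 644.9 kg VSS/d.

P_X ≈ 645 kg VSS/d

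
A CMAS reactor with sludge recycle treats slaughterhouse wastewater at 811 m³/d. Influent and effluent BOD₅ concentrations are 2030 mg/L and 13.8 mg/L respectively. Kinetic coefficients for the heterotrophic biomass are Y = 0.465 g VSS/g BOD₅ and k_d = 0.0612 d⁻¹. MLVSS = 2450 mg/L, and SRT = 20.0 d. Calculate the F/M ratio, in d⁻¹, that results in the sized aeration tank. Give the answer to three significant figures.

F/M ≈ 0.241 d⁻¹

From the SRT design equation V = Y Q (S₀−S) θ_c / [X (1 + k_d θ_c)] = 0.465 × 811 × (2030 − 13.8) × 20.0 / [2450 × (1 + 0.0612 × 20.0)] = 1.52×10^7 / 5449 = 2791 m³.
F/M = Q·S₀ / (V·X) = 811 × 2030 / (2791 × 2450) = 0.2408 g BOD₅·(g VSS·d)⁻¹.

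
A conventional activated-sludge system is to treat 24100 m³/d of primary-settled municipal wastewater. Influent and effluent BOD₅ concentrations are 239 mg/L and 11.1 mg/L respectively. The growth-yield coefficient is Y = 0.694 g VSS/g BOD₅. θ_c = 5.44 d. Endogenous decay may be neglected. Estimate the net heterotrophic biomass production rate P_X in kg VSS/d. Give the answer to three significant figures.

P_X ≈ 3810 kg VSS/d

With endogenous decay neglected, the observed yield equals the true yield: Y_obs = Y = 0.694 g VSS/g BOD₅.
Mass of BOD₅ removed per day: Q(S₀ − S) = 24100 × 227.9 g/m³ = 5492 kg/d.
Net biomass production P_X = Y_obs × Q·(S₀ − S) = 0.6940 × 5492 = 3812 kg VSS/d.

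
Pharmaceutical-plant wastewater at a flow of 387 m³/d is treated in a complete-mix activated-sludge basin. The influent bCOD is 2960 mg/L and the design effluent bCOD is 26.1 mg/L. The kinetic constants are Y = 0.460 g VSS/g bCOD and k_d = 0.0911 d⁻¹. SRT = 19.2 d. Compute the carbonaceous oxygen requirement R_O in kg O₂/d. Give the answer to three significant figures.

R_O ≈ 866 kg O₂/d

Observed yield with endogenous decay: Y_obs = Y / (1 + k_d·θ_c) = 0.460 / (1 + 0.0911 × 19.2) = 0.460 / 2.749 = 0.1673 g VSS/g bCOD.
Mass of bCOD removed per day: Q(S₀ − S) = 387 × 2934 g/m³ = 1135 kg/d.
P_X = Y_obs·Q·(S₀ − S) = 0.1673 × 1135 = 190.0 kg VSS/d.
R_O = Q·(S₀ − S) − 1.42·P_X = 1135 − 1.42 × 190.0 = 865.6 kg O₂/d.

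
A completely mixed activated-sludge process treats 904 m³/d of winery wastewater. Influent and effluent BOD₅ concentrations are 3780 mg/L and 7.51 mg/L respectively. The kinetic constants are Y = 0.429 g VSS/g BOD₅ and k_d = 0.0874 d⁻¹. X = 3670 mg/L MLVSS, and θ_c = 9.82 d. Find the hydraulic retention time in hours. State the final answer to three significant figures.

Rearranging the biomass balance for a CMAS with decay, V = Y·Q·ΔS·θ_c / [X·(1+k_d θ_c)] = 0.429 × 904 × (3780 − 7.51) × 9.82 / [3670 × (1 + 0.0874 × 9.82)] = 1.44×10^7 / 6820 = 2107 m³.
HRT = V/Q = 2107 m³ / 904 m³·d⁻¹ = 2.330 d × 24 = 55.93 h.

τ ≈ 55.9 h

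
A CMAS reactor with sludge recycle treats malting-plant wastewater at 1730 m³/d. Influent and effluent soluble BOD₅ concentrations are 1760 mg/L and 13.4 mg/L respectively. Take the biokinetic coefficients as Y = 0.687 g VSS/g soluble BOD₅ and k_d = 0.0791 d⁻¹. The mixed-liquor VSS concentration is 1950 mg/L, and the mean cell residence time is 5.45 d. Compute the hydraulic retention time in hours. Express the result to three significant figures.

τ ≈ 56.2 h

Rearranging the biomass balance for a CMAS with decay, V = Y·Q·ΔS·θ_c / [X·(1+k_d θ_c)] = 0.687 × 1730 × (1760 − 13.4) × 5.45 / [1950 × (1 + 0.0791 × 5.45)] = 1.13×10^7 / 2791 = 4054 m³.
τ = V/Q = 4054/1730 = 2.343 d, or 56.24 h.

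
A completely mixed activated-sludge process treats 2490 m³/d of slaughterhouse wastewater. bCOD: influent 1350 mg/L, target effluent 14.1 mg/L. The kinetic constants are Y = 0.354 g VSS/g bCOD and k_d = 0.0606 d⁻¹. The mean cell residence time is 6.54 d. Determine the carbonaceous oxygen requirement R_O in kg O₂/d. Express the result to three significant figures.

Correct the yield for decay: Y_obs = Y/(1 + k_d θ_c) = 0.354 / (1 + 0.0606 × 6.54) = 0.354 / 1.396 = 0.2535.
ΔS = 1350 − 14.1 = 1336 mg/L, so the substrate removal rate is 2490 × 1336/1000 = 3326 kg bCOD/d.
P_X = Y_obs·Q·(S₀ − S) = 0.2535 × 3326 = 843.3 kg VSS/d.
R_O = Q·ΔS − 1.42 P_X = 3326 − 1198 = 2129 kg O₂/d.

R_O ≈ 2130 kg O₂/d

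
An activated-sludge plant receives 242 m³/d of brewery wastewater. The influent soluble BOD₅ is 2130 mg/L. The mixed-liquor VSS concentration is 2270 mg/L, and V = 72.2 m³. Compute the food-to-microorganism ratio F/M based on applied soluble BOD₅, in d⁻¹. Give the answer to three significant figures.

F/M ≈ 3.15 d⁻¹

F/M = Q·S₀ / (V·X) = 242 × 2130 / (72.20 × 2270) = 3.145 g soluble BOD₅·(g VSS·d)⁻¹.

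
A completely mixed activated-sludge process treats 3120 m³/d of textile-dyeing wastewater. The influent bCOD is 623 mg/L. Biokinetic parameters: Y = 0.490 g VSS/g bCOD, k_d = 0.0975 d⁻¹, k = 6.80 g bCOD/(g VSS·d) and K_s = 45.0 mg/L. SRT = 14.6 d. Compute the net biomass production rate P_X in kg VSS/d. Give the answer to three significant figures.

For a completely mixed reactor with recycle the Lawrence–McCarty relation gives S = K_s·(1 + k_d·θ_c) / [θ_c·(Y·k − k_d) − 1] = 45.0 × (1 + 0.0975 × 14.6) / [14.6 × (0.490 × 6.80 − 0.0975) − 1] = 109.1 / 46.22 = 2.359 mg/L.
Correct the yield for decay: Y_obs = Y/(1 + k_d θ_c) = 0.490 / (1 + 0.0975 × 14.6) = 0.490 / 2.423 = 0.2022.
ΔS = 623 − 2.36 = 620.6 mg/L, so the substrate removal rate is 3120 × 620.6/1000 = 1936 kg bCOD/d.
Net biomass production P_X = Y_obs × Q·(S₀ − S) = 0.2022 × 1936 = 391.5 kg VSS/d.

P_X ≈ 392 kg VSS/d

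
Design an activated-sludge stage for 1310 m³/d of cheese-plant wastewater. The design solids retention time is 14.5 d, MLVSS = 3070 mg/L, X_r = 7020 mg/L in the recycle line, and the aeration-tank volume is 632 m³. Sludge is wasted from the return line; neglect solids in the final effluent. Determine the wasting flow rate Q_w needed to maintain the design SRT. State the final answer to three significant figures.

Q_w ≈ 19.1 m³/d

Q_w = (V·X)/(θ_c X_r) = 632.0 × 3070 / (14.5 × 7020) = 19.06 m³/d.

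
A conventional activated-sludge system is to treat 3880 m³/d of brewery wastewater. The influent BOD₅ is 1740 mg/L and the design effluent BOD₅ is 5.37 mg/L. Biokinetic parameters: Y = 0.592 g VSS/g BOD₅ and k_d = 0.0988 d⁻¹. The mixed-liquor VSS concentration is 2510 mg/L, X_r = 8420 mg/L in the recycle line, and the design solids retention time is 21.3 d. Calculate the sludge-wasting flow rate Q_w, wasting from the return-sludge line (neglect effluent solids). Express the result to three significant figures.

Q_w ≈ 152 m³/d

Steady-state biomass mass balance: V·X·(1 + k_d·θ_c) = Y·Q·(S₀ − S)·θ_c, so V = 0.592 × 3880 × (1740 − 5.37) × 21.3 / [2510 × (1 + 0.0988 × 21.3)] = 8.49×10^7 / 7792 = 10891 m³.
Q_w = (V·X)/(θ_c X_r) = 10891 × 2510 / (21.3 × 8420) = 152.4 m³/d.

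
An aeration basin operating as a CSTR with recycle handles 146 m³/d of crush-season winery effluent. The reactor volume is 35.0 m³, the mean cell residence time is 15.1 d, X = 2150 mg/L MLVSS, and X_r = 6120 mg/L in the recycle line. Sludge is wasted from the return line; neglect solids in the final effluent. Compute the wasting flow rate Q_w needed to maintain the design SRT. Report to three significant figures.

Q_w ≈ 0.814 m³/d

Q_w = (V·X)/(θ_c X_r) = 35.00 × 2150 / (15.1 × 6120) = 0.8143 m³/d.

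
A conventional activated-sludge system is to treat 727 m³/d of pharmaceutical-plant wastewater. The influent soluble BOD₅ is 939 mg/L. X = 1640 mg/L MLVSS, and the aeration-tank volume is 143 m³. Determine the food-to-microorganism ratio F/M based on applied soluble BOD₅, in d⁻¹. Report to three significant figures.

F/M = Q·S₀ / (V·X) = 727 × 939 / (143.0 × 1640) = 2.911 g soluble BOD₅·(g VSS·d)⁻¹.

F/M ≈ 2.91 d⁻¹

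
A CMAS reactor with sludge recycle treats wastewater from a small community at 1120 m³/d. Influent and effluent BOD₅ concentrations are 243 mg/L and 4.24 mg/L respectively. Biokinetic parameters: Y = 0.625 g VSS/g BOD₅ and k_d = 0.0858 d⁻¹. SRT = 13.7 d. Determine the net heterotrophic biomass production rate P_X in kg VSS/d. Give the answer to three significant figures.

Observed yield with endogenous decay: Y_obs = Y / (1 + k_d·θ_c) = 0.625 / (1 + 0.0858 × 13.7) = 0.625 / 2.175 = 0.2873 g VSS/g BOD₅.
ΔS = 243 − 4.24 = 238.8 mg/L, so the substrate removal rate is 1120 × 238.8/1000 = 267.4 kg BOD₅/d.
P_X = Y_obs · Q(S₀ − S) = 0.2873 × 267.4 = 76.83 kg VSS/d.

P_X ≈ 76.8 kg VSS/d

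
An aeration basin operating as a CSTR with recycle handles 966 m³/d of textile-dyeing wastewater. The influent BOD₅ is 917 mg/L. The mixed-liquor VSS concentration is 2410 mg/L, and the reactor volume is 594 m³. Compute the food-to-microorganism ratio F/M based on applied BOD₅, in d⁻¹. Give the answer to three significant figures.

F/M ≈ 0.619 d⁻¹

F/M = applied load / biomass = Q·S₀/(V·X) = 966 × 917 / (594.0 × 2410) = 0.6188 d⁻¹.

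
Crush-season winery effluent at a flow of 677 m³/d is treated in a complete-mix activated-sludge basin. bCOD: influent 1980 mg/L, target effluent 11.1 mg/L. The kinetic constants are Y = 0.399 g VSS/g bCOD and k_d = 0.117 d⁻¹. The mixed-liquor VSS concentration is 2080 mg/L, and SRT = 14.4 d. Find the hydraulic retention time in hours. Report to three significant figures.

τ ≈ 48.6 h

Steady-state biomass mass balance: V·X·(1 + k_d·θ_c) = Y·Q·(S₀ − S)·θ_c, so V = 0.399 × 677 × (1980 − 11.1) × 14.4 / [2080 × (1 + 0.117 × 14.4)] = 7.66×10^6 / 5584 = 1371 m³.
HRT = V/Q = 1371 m³ / 677 m³·d⁻¹ = 2.026 d × 24 = 48.62 h.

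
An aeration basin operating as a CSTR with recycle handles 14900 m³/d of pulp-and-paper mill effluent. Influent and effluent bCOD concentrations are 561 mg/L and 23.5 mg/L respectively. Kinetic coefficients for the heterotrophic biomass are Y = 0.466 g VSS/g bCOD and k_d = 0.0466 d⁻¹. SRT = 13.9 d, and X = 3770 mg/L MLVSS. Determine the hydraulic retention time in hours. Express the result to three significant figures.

τ ≈ 13.5 h

Steady-state biomass mass balance: V·X·(1 + k_d·θ_c) = Y·Q·(S₀ − S)·θ_c, so V = 0.466 × 14900 × (561 − 23.5) × 13.9 / [3770 × (1 + 0.0466 × 13.9)] = 5.19×10^7 / 6212 = 8351 m³.
HRT = V/Q = 8351 m³ / 14900 m³·d⁻¹ = 0.5605 d × 24 = 13.45 h.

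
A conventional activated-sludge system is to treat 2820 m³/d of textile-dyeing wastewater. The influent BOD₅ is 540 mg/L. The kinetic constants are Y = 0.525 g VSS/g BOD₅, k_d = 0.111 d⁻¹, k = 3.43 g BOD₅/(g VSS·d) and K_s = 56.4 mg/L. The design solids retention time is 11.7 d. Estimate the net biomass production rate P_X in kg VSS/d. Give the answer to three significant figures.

P_X ≈ 343 kg VSS/d

For a completely mixed reactor with recycle the Lawrence–McCarty relation gives S = K_s·(1 + k_d·θ_c) / [θ_c·(Y·k − k_d) − 1] = 56.4 × (1 + 0.111 × 11.7) / [11.7 × (0.525 × 3.43 − 0.111) − 1] = 129.6 / 18.77 = 6.907 mg/L.
The observed yield is Y_obs = Y/(1 + k_d·θ_c) = 0.525 / (1 + 0.111 × 11.7) = 0.525 / 2.299 = 0.2284 g VSS per g BOD₅ removed.
Substrate removed = Q·(S₀ − S) = 2820 m³/d × (540 − 6.91) g/m³ = 1.5×10^6 g/d = 1503 kg/d.
Biomass produced: P_X = Y_obs·Q·ΔS = 0.2284 × 1503 ≈ 343.3 kg VSS/d.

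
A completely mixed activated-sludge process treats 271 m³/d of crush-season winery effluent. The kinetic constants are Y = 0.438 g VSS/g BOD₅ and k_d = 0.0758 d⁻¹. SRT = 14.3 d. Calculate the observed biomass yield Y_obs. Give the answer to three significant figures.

Y_obs ≈ 0.210 g VSS/g BOD₅

The observed yield is Y_obs = Y/(1 + k_d·θ_c) = 0.438 / (1 + 0.0758 × 14.3) = 0.438 / 2.084 = 0.2102 g VSS per g BOD₅ removed.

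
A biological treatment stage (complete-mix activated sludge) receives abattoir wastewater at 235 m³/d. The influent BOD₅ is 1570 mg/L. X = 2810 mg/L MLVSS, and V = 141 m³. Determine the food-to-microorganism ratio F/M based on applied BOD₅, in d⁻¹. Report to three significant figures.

F/M = applied load / biomass = Q·S₀/(V·X) = 235 × 1570 / (141.0 × 2810) = 0.9312 d⁻¹.

F/M ≈ 0.931 d⁻¹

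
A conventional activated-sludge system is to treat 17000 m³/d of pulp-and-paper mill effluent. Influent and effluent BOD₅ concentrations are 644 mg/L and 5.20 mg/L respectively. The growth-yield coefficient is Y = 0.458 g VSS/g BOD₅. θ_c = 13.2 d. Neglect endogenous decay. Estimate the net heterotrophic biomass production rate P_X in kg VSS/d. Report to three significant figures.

With endogenous decay neglected, the observed yield equals the true yield: Y_obs = Y = 0.458 g VSS/g BOD₅.
Mass of BOD₅ removed per day: Q(S₀ − S) = 17000 × 638.8 g/m³ = 10860 kg/d.
Net biomass production P_X = Y_obs × Q·(S₀ − S) = 0.4580 × 10860 = 4974 kg VSS/d.

P_X ≈ 4970 kg VSS/d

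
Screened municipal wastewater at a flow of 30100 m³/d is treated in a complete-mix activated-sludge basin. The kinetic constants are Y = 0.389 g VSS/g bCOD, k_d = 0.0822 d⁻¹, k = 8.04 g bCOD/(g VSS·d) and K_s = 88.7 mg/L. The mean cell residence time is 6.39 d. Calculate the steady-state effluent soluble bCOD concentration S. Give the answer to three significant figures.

Effluent substrate depends only on kinetics and SRT: S = K_s(1 + k_d θ_c) / [θ_c(Yk − k_d) − 1] = 88.7 × (1 + 0.0822 × 6.39) / [6.39 × (0.389 × 8.04 − 0.0822) − 1] = 135.3 / 18.46 = 7.329 mg/L.

S ≈ 7.33 mg/L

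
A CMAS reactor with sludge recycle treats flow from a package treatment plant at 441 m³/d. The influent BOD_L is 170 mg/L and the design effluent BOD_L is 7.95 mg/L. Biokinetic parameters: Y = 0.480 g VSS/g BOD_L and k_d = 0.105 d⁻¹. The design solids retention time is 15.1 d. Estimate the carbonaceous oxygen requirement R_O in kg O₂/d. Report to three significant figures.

R_O ≈ 52.6 kg O₂/d

Observed yield with endogenous decay: Y_obs = Y / (1 + k_d·θ_c) = 0.480 / (1 + 0.105 × 15.1) = 0.480 / 2.585 = 0.1857 g VSS/g BOD_L.
Q·(S₀ − S) = 441 × (170 − 7.95) × 10⁻³ = 71.46 kg/d removed.
Biomass synthesised: P_X = Y_obs × 71.46 = 13.27 kg VSS/d.
R_O = Q·(S₀ − S) − 1.42·P_X = 71.46 − 1.42 × 13.27 = 52.62 kg O₂/d.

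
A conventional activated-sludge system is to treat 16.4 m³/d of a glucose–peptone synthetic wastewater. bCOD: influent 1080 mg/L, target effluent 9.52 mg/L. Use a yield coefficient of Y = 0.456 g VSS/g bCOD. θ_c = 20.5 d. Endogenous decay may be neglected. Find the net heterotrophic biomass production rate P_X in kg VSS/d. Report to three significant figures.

Since k_d ≈ 0, Y_obs = Y = 0.456 g VSS/g bCOD.
Q·(S₀ − S) = 16.4 × (1080 − 9.52) × 10⁻³ = 17.56 kg/d removed.
So the net sludge growth is P_X = 0.4560 × 17.56 = 8.005 kg VSS/d.

P_X ≈ 8.01 kg VSS/d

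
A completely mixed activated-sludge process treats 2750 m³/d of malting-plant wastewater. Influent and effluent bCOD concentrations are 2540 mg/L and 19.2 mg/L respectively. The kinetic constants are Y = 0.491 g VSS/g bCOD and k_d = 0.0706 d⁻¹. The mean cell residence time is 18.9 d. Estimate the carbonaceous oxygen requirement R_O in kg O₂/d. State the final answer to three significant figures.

Correct the yield for decay: Y_obs = Y/(1 + k_d θ_c) = 0.491 / (1 + 0.0706 × 18.9) = 0.491 / 2.334 = 0.2103.
Substrate removed = Q·(S₀ − S) = 2750 m³/d × (2540 − 19.2) g/m³ = 6.93×10^6 g/d = 6932 kg/d.
Biomass synthesised: P_X = Y_obs × 6932 = 1458 kg VSS/d.
Carbonaceous O₂ demand = substrate oxidised − cell-mass equivalent = 6932 − 1.42 × 1458 = 4862 kg O₂/d.

R_O ≈ 4860 kg O₂/d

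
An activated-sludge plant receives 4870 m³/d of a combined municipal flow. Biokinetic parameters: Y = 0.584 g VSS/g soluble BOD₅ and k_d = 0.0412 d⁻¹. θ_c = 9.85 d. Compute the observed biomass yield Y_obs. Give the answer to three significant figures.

Y_obs ≈ 0.415 g VSS/g soluble BOD₅

Observed yield with endogenous decay: Y_obs = Y / (1 + k_d·θ_c) = 0.584 / (1 + 0.0412 × 9.85) = 0.584 / 1.406 = 0.4154 g VSS/g soluble BOD₅.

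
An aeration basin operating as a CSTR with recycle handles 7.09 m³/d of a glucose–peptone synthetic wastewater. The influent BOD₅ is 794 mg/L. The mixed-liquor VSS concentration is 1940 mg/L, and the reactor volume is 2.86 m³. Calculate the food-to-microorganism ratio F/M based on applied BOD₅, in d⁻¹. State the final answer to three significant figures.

F/M = Q·S₀ / (V·X) = 7.09 × 794 / (2.860 × 1940) = 1.015 g BOD₅·(g VSS·d)⁻¹.

F/M ≈ 1.01 d⁻¹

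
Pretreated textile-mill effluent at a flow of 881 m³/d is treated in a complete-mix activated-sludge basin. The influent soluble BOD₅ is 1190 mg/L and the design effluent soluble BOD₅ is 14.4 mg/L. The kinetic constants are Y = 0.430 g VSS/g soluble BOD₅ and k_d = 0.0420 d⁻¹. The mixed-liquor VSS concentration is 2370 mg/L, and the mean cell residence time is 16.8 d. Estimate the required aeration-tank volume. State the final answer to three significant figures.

Rearranging the biomass balance for a CMAS with decay, V = Y·Q·ΔS·θ_c / [X·(1+k_d θ_c)] = 0.430 × 881 × (1190 − 14.4) × 16.8 / [2370 × (1 + 0.0420 × 16.8)] = 7.48×10^6 / 4042 = 1851 m³.

V ≈ 1850 m³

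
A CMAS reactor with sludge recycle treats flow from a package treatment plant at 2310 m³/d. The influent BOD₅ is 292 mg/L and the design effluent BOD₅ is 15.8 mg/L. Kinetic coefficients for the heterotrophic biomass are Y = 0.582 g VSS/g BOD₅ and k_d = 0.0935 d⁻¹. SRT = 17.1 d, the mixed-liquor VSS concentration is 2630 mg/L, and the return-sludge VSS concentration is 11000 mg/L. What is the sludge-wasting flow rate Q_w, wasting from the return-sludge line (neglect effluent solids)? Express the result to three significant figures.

From the SRT design equation V = Y Q (S₀−S) θ_c / [X (1 + k_d θ_c)] = 0.582 × 2310 × (292 − 15.8) × 17.1 / [2630 × (1 + 0.0935 × 17.1)] = 6.35×10^6 / 6835 = 929.0 m³.
Wasting from the return line (neglecting effluent solids): Q_w = V·X / (θ_c·X_r) = 929.0 × 2630 / (17.1 × 11000) = 12.99 m³/d.

Q_w ≈ 13.0 m³/d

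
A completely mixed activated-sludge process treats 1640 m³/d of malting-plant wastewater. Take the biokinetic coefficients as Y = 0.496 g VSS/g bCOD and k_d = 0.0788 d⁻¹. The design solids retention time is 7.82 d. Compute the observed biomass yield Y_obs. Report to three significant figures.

Correct the yield for decay: Y_obs = Y/(1 + k_d θ_c) = 0.496 / (1 + 0.0788 × 7.82) = 0.496 / 1.616 = 0.3069.

Y_obs ≈ 0.307 g VSS/g bCOD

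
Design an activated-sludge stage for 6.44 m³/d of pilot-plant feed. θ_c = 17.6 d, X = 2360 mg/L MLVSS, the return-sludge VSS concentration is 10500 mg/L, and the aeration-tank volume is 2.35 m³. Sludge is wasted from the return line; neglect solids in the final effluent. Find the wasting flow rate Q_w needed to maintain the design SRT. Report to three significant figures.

Q_w ≈ 0.0300 m³/d

Q_w = (V·X)/(θ_c X_r) = 2.350 × 2360 / (17.6 × 10500) = 0.03001 m³/d.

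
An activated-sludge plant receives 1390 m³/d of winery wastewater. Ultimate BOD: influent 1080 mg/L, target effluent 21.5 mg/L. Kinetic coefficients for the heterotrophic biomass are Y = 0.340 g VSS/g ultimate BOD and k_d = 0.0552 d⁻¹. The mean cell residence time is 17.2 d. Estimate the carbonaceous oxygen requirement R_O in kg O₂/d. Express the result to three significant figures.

R_O ≈ 1110 kg O₂/d

Observed yield with endogenous decay: Y_obs = Y / (1 + k_d·θ_c) = 0.340 / (1 + 0.0552 × 17.2) = 0.340 / 1.949 = 0.1744 g VSS/g ultimate BOD.
Mass of ultimate BOD removed per day: Q(S₀ − S) = 1390 × 1058 g/m³ = 1471 kg/d.
Net sludge production P_X = 0.1744 × 1471 = 256.6 kg VSS/d.
Carbonaceous O₂ demand = substrate oxidised − cell-mass equivalent = 1471 − 1.42 × 256.6 = 1107 kg O₂/d.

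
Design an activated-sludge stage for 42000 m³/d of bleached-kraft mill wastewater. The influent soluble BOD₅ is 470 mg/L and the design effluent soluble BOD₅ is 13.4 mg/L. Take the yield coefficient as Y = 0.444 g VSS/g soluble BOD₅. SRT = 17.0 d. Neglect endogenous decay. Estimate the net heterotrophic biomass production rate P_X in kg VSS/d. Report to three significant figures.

P_X ≈ 8510 kg VSS/d

No decay correction is needed, so Y_obs = Y = 0.444.
Substrate removed = Q·(S₀ − S) = 42000 m³/d × (470 − 13.4) g/m³ = 1.92×10^7 g/d = 19177 kg/d.
Net biomass production P_X = Y_obs × Q·(S₀ − S) = 0.4440 × 19177 = 8515 kg VSS/d.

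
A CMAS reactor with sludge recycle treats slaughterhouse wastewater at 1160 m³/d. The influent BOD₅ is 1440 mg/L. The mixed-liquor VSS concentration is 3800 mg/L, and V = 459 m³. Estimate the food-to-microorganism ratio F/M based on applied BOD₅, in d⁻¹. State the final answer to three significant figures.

F/M ≈ 0.958 d⁻¹

F/M = Q·S₀ / (V·X) = 1160 × 1440 / (459.0 × 3800) = 0.9577 g BOD₅·(g VSS·d)⁻¹.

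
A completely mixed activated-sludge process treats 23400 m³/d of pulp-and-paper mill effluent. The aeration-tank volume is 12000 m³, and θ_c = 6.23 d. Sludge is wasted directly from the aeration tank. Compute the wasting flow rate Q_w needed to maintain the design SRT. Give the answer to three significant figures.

Wasting from the aeration tank: Q_w = V / θ_c = 12000 / 6.23 = 1926 m³/d.

Q_w ≈ 1930 m³/d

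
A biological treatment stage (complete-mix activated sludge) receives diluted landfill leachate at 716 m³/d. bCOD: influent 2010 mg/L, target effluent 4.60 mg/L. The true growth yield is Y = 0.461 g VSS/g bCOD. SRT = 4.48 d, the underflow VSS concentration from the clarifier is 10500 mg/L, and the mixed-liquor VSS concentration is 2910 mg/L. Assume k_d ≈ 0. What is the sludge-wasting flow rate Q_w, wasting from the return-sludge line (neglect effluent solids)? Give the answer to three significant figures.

Biomass mass balance (decay neglected): V·X = Y·Q·(S₀ − S)·θ_c, so V = 0.461 × 716 × (2010 − 4.60) × 4.48 / 2910 = 1019 m³.
Wasting from the return line (neglecting effluent solids): Q_w = V·X / (θ_c·X_r) = 1019 × 2910 / (4.48 × 10500) = 63.04 m³/d.

Q_w ≈ 63.0 m³/d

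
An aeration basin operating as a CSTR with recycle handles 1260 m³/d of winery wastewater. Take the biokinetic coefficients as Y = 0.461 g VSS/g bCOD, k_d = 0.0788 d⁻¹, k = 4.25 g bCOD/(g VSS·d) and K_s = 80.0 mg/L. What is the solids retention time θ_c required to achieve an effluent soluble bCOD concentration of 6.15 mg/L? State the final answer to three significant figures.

θ_c ≈ 16.4 d

At the target effluent, Y k S/(K_s+S) = 0.461×4.25×6.15/86.15 = 0.1399 d⁻¹.
1/θ_c = 0.1399 − 0.0788 = 0.06107 d⁻¹, so θ_c = 16.38 d.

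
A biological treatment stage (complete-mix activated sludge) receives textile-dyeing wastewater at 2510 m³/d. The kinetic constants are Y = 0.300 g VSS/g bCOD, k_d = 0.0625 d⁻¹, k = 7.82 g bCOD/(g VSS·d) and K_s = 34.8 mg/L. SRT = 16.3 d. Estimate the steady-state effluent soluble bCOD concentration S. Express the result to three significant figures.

From the Monod/SRT balance for a CMAS, S = K_s·(1+k_d θ_c)/[θ_c·(Y k − k_d) − 1] = 34.8 × (1 + 0.0625 × 16.3) / [16.3 × (0.300 × 7.82 − 0.0625) − 1] = 70.25 / 36.22 = 1.940 mg/L.

S ≈ 1.94 mg/L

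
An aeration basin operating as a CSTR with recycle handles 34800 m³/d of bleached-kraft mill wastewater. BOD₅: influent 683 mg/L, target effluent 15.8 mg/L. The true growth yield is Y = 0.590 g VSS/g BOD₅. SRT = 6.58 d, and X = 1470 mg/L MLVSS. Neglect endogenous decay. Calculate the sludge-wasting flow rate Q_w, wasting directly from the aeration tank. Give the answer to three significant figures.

Q_w ≈ 9320 m³/d

V·X = Y·Q·ΔS·θ_c gives V = 0.590 × 34800 × (683 − 15.8) × 6.58 / 1470 = 61319 m³.
With mixed-liquor wasting, θ_c = V/Q_w, so Q_w = V/θ_c = 61319/6.58 = 9319 m³/d.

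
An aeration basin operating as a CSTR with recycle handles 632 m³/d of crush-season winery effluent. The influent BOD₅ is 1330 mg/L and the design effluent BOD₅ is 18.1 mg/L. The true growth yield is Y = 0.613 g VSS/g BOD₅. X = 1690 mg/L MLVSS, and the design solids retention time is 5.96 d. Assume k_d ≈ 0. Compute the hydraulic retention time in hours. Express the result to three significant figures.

τ ≈ 68.1 h

Biomass mass balance (decay neglected): V·X = Y·Q·(S₀ − S)·θ_c, so V = 0.613 × 632 × (1330 − 18.1) × 5.96 / 1690 = 1792 m³.
Hydraulic retention time τ = V/Q = 1792 / 632 = 2.836 d = 68.07 h.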